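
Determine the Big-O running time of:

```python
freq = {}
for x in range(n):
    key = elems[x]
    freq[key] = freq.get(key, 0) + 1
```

Time complexity: O(n).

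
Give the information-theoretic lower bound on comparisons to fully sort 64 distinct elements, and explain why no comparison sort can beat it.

A comparison sort is a binary decision tree whose leaves are the 64! = 126886932185884164103433389335161480802865516174545192198801894375214704230400000000000000 possible output permutations. A binary tree with L leaves has height >= ceil(log_2(L)). So any comparison sort needs >= ceil(log_2(64!)) = 296 comparisons in the worst case.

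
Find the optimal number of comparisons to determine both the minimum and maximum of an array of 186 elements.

Naive approach: 370 comparisons (185 for max + 185 for min).
Optimal: Compare elements in pairs first (floor(n/2) = 93 comparisons), then find max among winners and min among losers (92 comparisons each).
Total: ceil(3n/2) - 2 = 277 comparisons. An adversary argument shows this is also a lower bound.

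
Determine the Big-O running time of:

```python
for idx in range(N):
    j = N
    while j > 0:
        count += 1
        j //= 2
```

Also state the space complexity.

Time complexity: O(n log n).
Space complexity: O(1).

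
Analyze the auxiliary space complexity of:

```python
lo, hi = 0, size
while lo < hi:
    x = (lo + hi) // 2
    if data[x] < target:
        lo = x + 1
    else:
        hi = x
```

Space complexity: O(1).
Only a constant amount of auxiliary storage is used; nothing grows with n.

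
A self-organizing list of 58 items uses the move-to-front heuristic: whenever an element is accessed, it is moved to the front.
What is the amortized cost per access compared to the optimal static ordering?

With potential Phi = number of inversions between the MTF list and the optimal static list (at most C(58,2)), each access has amortized cost at most 2 * (cost under optimal static ordering). This is the move-to-front 2-competitiveness result.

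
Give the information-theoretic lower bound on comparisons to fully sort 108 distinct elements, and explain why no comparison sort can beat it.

A comparison sort is a binary decision tree whose leaves are the 108! = 1324641819451828974499891837121832599810209360673358065686551152497461815091591578895743130235002378688844343005686404521144382704205360039762937774080000000000000000000000000 possible output permutations. A binary tree with L leaves has height >= ceil(log_2(L)). So any comparison sort needs >= ceil(log_2(108!)) = 579 comparisons in the worst case.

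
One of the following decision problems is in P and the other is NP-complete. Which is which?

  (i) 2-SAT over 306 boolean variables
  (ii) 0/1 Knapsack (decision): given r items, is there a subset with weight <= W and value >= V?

(i) is P: 2-SAT is solvable in linear time via implication-graph SCCs.
(ii) is NP-complete: reduces from Subset Sum.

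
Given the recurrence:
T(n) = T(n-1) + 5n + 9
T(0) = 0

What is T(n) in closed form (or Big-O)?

Dominant term in sum is 5*sum(i, i=1..n) = 5*n*(n+1)/2 = O(n^2).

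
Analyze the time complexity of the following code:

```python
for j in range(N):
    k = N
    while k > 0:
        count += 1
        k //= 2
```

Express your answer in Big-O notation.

Time complexity: O(n log n).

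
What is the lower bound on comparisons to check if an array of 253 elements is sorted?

To verify 253 elements are sorted, we must compare each consecutive pair. Skipping any pair allows an adversary to swap them. Therefore 252 comparisons are necessary and sufficient.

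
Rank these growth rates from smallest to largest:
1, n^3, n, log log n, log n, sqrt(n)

Ordered by growth rate: 1 < log log n < log n < sqrt(n) < n < n^3.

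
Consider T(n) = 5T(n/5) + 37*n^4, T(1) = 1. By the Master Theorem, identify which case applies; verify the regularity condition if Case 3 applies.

a=5, b=5, f(n)=37*n^4.
log_5(5) = 1 < 4.
f(n) = Omega(n^(1+epsilon)) for some epsilon > 0, so Case 3 is the candidate.
Regularity: a*f(n/b) = 5*37*(n/5)^4 = (5/625)*37*n^4 <= c*f(n) with c = 5/625 < 1. Satisfied.
Case 3: T(n) = Theta(n^4).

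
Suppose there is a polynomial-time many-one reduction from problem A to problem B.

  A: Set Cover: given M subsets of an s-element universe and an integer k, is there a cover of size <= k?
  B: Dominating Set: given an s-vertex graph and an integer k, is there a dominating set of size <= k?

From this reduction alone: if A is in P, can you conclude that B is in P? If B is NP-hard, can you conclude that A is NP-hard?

A poly-time reduction A <=_p B transfers tractability DOWN (B easy => A easy) and hardness UP (A hard => B hard), not the reverse.
From A in P, the reduction alone does NOT give B in P: any problem in P trivially reduces to SAT, yet SAT is not known to be in P.
From B NP-hard, the reduction alone does NOT give A NP-hard: again, easy problems reduce to hard ones.
(Here in fact A is NP-complete and B is NP-complete.)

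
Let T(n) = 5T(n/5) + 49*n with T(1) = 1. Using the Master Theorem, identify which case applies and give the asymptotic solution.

a=5, b=5, f(n)=49*n.
log_5(5) = 1, so n^(log_b(a)) = n.
f(n) = Theta(n), so Case 2 applies.
T(n) = Theta(n log n).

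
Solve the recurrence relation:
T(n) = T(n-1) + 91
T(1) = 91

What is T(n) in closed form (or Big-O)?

Unrolling: T(n) = T(n-1) + 91 = T(n-2) + 2*91 = ... = T(1) + (n-1)*91 = 91 + (n-1)*91 = 91n.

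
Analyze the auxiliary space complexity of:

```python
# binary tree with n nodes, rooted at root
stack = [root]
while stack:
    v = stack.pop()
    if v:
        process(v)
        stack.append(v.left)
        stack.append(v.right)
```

Space complexity: O(n).
Auxiliary storage grows linearly with the input size n in the worst case.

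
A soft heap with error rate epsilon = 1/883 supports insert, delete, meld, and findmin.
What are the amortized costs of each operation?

Soft heaps (Chazelle) allow up to an epsilon = 1/883 fraction of elements to have corrupted (raised) keys. Insert is O(log(1/epsilon)) = O(log 883) amortized -- the structure maintains heap-ordered binary trees of rank bounded by O(log(1/epsilon)). Meld concatenates root lists: O(1) amortized. Delete and findmin are O(1) amortized.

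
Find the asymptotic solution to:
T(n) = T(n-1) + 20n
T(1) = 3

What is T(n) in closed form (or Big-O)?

Unrolling: T(n) = 3 + 20*(2 + 3 + ... + n) = 3 + 20*(n(n+1)/2 - 1) = O(n^2).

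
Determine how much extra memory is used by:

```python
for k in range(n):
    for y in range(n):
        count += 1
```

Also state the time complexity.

Space complexity: O(1).
Only a constant amount of auxiliary storage is used; nothing grows with n.
Time complexity: O(n^2).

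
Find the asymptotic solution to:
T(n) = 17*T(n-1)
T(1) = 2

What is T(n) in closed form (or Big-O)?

Each step multiplies by 17. T(n) = T(1)*17^(n-1) = 2*17^(n-1).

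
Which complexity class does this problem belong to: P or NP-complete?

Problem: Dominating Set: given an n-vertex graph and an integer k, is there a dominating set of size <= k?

This problem is NP-complete: reduces from Set Cover (with k part of the input).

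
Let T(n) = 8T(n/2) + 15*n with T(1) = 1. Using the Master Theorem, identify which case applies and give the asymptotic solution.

a=8, b=2, f(n)=15*n.
log_2(8) = 3 > 1.
Since f(n) = O(n^1) is polynomially smaller than n^3, Case 1 applies.
T(n) = Theta(n^3).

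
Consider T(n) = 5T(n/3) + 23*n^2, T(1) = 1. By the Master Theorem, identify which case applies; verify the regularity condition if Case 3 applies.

a=5, b=3, f(n)=23*n^2.
log_3(5) = 1.465 < 2.
f(n) = Omega(n^(1.465+epsilon)) for some epsilon > 0, so Case 3 is the candidate.
Regularity: a*f(n/b) = 5*23*(n/3)^2 = (5/9)*23*n^2 <= c*f(n) with c = 5/9 < 1. Satisfied.
Case 3: T(n) = Theta(n^2).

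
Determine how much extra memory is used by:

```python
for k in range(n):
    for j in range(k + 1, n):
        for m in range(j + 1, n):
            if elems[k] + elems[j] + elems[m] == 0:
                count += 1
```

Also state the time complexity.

Space complexity: O(1).
Only a constant amount of auxiliary storage is used; nothing grows with n.
Time complexity: O(n^3).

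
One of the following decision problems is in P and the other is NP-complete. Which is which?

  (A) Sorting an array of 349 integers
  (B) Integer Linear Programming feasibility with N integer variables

(A) is P: merge sort runs in O(n log n).
(B) is NP-complete: ILP feasibility is NP-complete (LP relaxation is in P).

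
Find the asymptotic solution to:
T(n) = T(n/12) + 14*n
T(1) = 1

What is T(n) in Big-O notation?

Geometric series: 14*n*(1 + 1/12 + 1/12^2 + ...) = O(n). T(n) = O(n).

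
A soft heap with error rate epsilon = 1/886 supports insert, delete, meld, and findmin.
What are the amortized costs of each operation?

Soft heaps (Chazelle) allow up to an epsilon = 1/886 fraction of elements to have corrupted (raised) keys. Insert is O(log(1/epsilon)) = O(log 886) amortized -- the structure maintains heap-ordered binary trees of rank bounded by O(log(1/epsilon)). Meld concatenates root lists: O(1) amortized. Delete and findmin are O(1) amortized.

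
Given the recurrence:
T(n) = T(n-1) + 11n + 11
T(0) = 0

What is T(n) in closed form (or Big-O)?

Dominant term in sum is 11*sum(i, i=1..n) = 11*n*(n+1)/2 = O(n^2).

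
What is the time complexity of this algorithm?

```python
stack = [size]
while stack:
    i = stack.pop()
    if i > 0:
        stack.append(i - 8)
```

Time complexity: O(n).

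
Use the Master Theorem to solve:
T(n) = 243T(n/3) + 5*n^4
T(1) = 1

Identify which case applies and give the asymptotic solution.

a=243, b=3, f(n)=5*n^4.
log_3(243) = 5 > 4.
Since f(n) = O(n^4) is polynomially smaller than n^5, Case 1 applies.
T(n) = Theta(n^5).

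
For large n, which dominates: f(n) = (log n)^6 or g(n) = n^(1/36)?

g(n) = n^(1/36) grows faster: any positive power of n dominates any polylog.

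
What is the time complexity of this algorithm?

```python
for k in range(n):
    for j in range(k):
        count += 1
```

Time complexity: O(n^2).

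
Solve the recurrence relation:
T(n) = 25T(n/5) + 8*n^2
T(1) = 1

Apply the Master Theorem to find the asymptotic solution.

a=25, b=5, f(n)=8*n^2. log_5(25) = 2. Case 2: T(n) = O(n^2 log n).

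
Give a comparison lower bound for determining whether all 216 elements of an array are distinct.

In the algebraic decision-tree model, the YES region for element distinctness on 216 elements has 216! connected components (one per ordering). Ben-Or's theorem then gives a lower bound of Omega(log(n!)) = Omega(n log n).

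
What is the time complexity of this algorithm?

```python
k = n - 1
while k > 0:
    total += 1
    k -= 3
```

Time complexity: O(n).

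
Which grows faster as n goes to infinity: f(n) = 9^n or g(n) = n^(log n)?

f(n) = 9^n grows faster: take logs: log(n^(log n)) = (log n)^2, log(9^n) = n log 9; n dominates (log n)^2.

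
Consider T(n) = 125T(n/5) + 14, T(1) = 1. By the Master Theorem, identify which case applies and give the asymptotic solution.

a=125, b=5, f(n)=14.
log_5(125) = 3 > 0.
Since f(n) = O(n^0) is polynomially smaller than n^3, Case 1 applies.
T(n) = Theta(n^3).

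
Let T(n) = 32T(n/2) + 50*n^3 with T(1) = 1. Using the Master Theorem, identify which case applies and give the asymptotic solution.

a=32, b=2, f(n)=50*n^3.
log_2(32) = 5 > 3.
Since f(n) = O(n^3) is polynomially smaller than n^5, Case 1 applies.
T(n) = Theta(n^5).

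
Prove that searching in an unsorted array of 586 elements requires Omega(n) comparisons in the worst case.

An adversary can always place the target in the last position checked. Until all 586 positions are examined, the target might be in any unchecked position. Therefore 586 comparisons are necessary.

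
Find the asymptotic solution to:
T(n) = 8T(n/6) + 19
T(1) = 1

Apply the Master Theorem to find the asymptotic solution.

a=8, b=6, f(n)=19. log_6(8) = 1.161. Case 1 of Master Theorem: T(n) = O(n^1.161).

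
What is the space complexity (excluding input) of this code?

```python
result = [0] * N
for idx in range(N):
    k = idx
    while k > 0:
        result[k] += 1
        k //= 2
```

Space complexity: O(n).
Auxiliary storage grows linearly with the input size n in the worst case.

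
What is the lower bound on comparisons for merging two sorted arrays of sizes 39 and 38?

Adversary argument: with sizes 39 and 38 (differing by at most 1), interleave the two arrays so that every consecutive pair in the output comes from different inputs. Then each of the 76 adjacent output pairs must be directly compared, or the algorithm cannot determine their relative order. So 76 comparisons are necessary; standard merge achieves this.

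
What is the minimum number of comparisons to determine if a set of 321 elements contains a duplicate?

Determining if 321 elements are all distinct requires Omega(n log n) comparisons in the comparison model. This follows from the element distinctness lower bound.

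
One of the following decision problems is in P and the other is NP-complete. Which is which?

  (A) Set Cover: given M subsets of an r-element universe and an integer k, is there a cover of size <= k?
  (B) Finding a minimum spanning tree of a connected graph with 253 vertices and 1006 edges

(A) is NP-complete: one of Karp's 21 NP-complete problems (with k part of the input).
(B) is P: Kruskal's / Prim's algorithms run in polynomial time.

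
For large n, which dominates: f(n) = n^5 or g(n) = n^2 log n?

f(n) = n^5 grows faster: n^5 / (n^2 log n) = n^3/log n -> infinity.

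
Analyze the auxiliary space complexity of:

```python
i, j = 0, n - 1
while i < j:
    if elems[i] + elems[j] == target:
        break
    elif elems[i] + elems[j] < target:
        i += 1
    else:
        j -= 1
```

Space complexity: O(1).
Only a constant amount of auxiliary storage is used; nothing grows with n.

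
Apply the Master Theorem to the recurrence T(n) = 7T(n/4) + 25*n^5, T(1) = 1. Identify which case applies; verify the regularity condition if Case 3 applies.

a=7, b=4, f(n)=25*n^5.
log_4(7) = 1.404 < 5.
f(n) = Omega(n^(1.404+epsilon)) for some epsilon > 0, so Case 3 is the candidate.
Regularity: a*f(n/b) = 7*25*(n/4)^5 = (7/1024)*25*n^5 <= c*f(n) with c = 7/1024 < 1. Satisfied.
Case 3: T(n) = Theta(n^5).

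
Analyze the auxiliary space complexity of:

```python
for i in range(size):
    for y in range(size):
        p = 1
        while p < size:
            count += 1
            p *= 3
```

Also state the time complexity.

Space complexity: O(1).
Only a constant amount of auxiliary storage is used; nothing grows with n.
Time complexity: O(n^2 log n).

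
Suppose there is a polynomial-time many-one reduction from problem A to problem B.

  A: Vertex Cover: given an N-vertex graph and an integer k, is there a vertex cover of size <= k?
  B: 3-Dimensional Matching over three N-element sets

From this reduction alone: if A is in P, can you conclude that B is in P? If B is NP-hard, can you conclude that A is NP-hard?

A poly-time reduction A <=_p B transfers tractability DOWN (B easy => A easy) and hardness UP (A hard => B hard), not the reverse.
From A in P, the reduction alone does NOT give B in P: any problem in P trivially reduces to SAT, yet SAT is not known to be in P.
From B NP-hard, the reduction alone does NOT give A NP-hard: again, easy problems reduce to hard ones.
(Here in fact A is NP-complete and B is NP-complete.)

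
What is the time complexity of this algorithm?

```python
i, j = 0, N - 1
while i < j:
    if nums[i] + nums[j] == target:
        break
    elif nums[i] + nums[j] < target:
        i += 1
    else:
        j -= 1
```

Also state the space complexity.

Time complexity: O(n).
Space complexity: O(1).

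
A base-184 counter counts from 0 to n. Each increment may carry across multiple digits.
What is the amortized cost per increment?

Digit at position i changes every 184^i increments. Total digit changes over n increments: n * 184/(184-1) = O(n). Amortized: O(1).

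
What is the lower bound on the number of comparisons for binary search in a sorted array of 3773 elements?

With 3773 possible positions, we need at least ceil(log_2(3773)) = 12 comparisons. Each comparison splits the remaining candidates by at most half.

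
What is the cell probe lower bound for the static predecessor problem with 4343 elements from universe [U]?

The Patrascu-Thorup lower bound shows any data structure on n = 4343 elements using O(n * polylog(n)) space requires Omega(log log U) query time. van Emde Boas trees achieve O(log log U) with O(U) space.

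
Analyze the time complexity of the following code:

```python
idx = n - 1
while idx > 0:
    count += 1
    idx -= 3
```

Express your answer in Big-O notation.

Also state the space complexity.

Time complexity: O(n).
Space complexity: O(1).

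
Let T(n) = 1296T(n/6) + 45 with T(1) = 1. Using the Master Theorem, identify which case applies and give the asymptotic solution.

a=1296, b=6, f(n)=45.
log_6(1296) = 4 > 0.
Since f(n) = O(n^0) is polynomially smaller than n^4, Case 1 applies.
T(n) = Theta(n^4).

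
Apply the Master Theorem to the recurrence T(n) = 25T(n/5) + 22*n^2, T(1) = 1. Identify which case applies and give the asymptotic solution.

a=25, b=5, f(n)=22*n^2.
log_5(25) = 2, so n^(log_b(a)) = n^2.
f(n) = Theta(n^2), so Case 2 applies.
T(n) = Theta(n^2 log n).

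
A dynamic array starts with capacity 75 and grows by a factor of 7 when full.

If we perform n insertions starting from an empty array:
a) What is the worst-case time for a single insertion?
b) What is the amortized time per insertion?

(a) Worst-case single insertion: O(n) -- when the array is full at capacity c, the resize copies all c elements, and c can be Theta(n).
(b) Resizes happen at sizes 75, 525, 3675, ... Total copy cost for n insertions: 75 + 525 + ... = O(n) (geometric series with ratio 1/7). Amortized cost per insertion: O(n)/n = O(1).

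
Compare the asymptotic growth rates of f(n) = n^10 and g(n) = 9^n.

g(n) = 9^n grows faster: any exponential with base > 1 dominates every polynomial.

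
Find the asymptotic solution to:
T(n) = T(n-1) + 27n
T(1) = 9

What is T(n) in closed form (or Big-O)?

Unrolling: T(n) = 9 + 27*(2 + 3 + ... + n) = 9 + 27*(n(n+1)/2 - 1) = O(n^2).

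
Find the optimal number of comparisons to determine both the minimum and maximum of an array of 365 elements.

Naive approach: 728 comparisons (364 for max + 364 for min).
Optimal: Compare elements in pairs first (floor(n/2) = 182 comparisons), then find max among winners and min among losers (182 comparisons each).
Total: ceil(3n/2) - 2 = 546 comparisons. An adversary argument shows this is also a lower bound.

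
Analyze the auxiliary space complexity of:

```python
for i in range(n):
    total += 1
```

Space complexity: O(1).
Only a constant amount of auxiliary storage is used; nothing grows with n.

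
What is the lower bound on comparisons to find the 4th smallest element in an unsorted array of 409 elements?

Finding the 4th smallest of 409 elements requires Omega(n) comparisons. Every element must participate in at least one comparison; otherwise it could be the 4th smallest.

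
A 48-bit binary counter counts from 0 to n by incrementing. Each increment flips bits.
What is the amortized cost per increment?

Bit i flips every 2^i increments. Total flips over n increments: sum_{i=0}^{48} n/2^i < 2n. Amortized cost: 2n/n = O(1).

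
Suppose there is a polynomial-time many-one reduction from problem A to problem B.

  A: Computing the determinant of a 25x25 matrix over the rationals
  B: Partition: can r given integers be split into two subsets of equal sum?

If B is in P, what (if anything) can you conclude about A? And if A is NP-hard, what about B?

A poly-time reduction A <=_p B means any A-instance can be transformed to a B-instance in poly time.
If B is in P: compose the reduction with B's poly-time algorithm to solve A in poly time, so A is in P.
If A is NP-hard: every NP problem reduces to A, which reduces to B; composing reductions, every NP problem reduces to B, so B is NP-hard.
(Here in fact A is P and B is NP-complete.)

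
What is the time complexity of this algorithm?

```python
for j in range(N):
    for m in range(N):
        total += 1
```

Time complexity: O(n^2).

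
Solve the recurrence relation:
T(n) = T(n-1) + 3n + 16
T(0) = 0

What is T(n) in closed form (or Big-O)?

Dominant term in sum is 3*sum(i, i=1..n) = 3*n*(n+1)/2 = O(n^2).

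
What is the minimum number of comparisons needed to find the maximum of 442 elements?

Finding the maximum requires 441 comparisons. Each comparison eliminates exactly one candidate. With 442 candidates, we need 441 eliminations.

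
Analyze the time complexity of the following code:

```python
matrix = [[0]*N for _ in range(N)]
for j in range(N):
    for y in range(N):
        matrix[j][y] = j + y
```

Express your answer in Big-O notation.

Time complexity: O(n^2).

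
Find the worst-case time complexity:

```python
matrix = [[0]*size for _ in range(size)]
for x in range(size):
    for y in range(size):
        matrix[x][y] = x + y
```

Time complexity: O(n^2).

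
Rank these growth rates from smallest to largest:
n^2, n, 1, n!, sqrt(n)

Ordered by growth rate: 1 < sqrt(n) < n < n^2 < n!.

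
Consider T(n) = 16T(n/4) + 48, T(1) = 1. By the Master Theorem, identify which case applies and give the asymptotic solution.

a=16, b=4, f(n)=48.
log_4(16) = 2 > 0.
Since f(n) = O(n^0) is polynomially smaller than n^2, Case 1 applies.
T(n) = Theta(n^2).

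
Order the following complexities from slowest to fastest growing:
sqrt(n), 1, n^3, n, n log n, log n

Ordered by growth rate: 1 < log n < sqrt(n) < n < n log n < n^3.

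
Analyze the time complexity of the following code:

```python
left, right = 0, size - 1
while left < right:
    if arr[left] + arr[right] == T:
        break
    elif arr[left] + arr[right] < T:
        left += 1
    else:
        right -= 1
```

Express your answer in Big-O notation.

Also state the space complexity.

Time complexity: O(n).
Space complexity: O(1).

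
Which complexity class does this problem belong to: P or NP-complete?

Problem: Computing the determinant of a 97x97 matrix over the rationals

This problem is in P: Gaussian elimination runs in O(n^3).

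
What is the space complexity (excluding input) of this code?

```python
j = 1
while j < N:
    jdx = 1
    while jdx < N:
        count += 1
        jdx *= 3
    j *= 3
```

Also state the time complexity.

Space complexity: O(1).
Only a constant amount of auxiliary storage is used; nothing grows with n.
Time complexity: O(log^2 n).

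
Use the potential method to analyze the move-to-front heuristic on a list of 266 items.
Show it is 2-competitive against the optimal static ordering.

Let Phi = number of inversions between the MTF list and the optimal static list (0 <= Phi <= C(266,2)). Accessing an element at MTF position k and optimal position j: the move-to-front destroys all k-1 inversions in front of it that are not in front in optimal (>= k-j of them) and creates at most j-1 new ones. Amortized cost <= k + (j-1) - (k-j) = 2j - 1 <= 2 * optimal cost.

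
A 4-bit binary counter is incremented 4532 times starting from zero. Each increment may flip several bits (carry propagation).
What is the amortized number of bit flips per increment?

Bit i flips on every 2^i-th increment, so over 4532 increments bit i flips floor(4532/2^i) times. Summing over i: total flips < 2 * 4532. Amortized: < 2 = O(1) per increment.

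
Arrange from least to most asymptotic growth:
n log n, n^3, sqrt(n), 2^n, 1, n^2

Ordered by growth rate: 1 < sqrt(n) < n log n < n^2 < n^3 < 2^n.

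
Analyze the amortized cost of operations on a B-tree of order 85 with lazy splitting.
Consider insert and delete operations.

In a B-tree of order 85, a node splits when it has 85 keys. With lazy splitting, we use potential Phi = number of full nodes + number of near-empty nodes. Each split costs O(1) but reduces potential. Between splits, at least 42 insertions must occur in that node. Amortized structural cost is O(1) per operation, plus O(log_85 n) traversal.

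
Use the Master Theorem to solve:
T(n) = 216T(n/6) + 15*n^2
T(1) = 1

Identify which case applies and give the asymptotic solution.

a=216, b=6, f(n)=15*n^2.
log_6(216) = 3 > 2.
Since f(n) = O(n^2) is polynomially smaller than n^3, Case 1 applies.
T(n) = Theta(n^3).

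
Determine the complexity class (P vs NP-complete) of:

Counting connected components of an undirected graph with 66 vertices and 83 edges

This problem is in P: BFS/DFS visits each vertex and edge once: O(V+E).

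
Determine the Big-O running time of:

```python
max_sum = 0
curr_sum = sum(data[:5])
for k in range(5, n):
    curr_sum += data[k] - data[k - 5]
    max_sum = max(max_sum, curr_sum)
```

Time complexity: O(n).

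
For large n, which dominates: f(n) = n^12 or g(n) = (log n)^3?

f(n) = n^12 grows faster: any positive polynomial dominates any polylog.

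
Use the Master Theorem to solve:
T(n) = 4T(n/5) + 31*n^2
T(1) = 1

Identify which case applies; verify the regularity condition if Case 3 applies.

a=4, b=5, f(n)=31*n^2.
log_5(4) = 0.8614 < 2.
f(n) = Omega(n^(0.8614+epsilon)) for some epsilon > 0, so Case 3 is the candidate.
Regularity: a*f(n/b) = 4*31*(n/5)^2 = (4/25)*31*n^2 <= c*f(n) with c = 4/25 < 1. Satisfied.
Case 3: T(n) = Theta(n^2).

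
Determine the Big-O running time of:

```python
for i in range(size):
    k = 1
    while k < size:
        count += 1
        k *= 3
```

Time complexity: O(n log n).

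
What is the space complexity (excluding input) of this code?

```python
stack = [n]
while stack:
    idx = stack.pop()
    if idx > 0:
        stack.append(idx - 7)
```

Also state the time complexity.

Space complexity: O(1).
Only a constant amount of auxiliary storage is used; nothing grows with n.
Time complexity: O(n).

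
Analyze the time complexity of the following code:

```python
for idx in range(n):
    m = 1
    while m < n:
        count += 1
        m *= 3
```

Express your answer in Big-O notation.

Time complexity: O(n log n).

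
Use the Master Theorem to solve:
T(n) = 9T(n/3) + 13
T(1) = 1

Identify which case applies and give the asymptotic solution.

a=9, b=3, f(n)=13.
log_3(9) = 2 > 0.
Since f(n) = O(n^0) is polynomially smaller than n^2, Case 1 applies.
T(n) = Theta(n^2).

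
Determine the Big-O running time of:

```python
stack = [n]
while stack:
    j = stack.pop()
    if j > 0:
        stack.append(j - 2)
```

Time complexity: O(n).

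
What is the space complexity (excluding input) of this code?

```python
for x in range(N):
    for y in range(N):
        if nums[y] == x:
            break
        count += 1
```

Space complexity: O(1).
Only a constant amount of auxiliary storage is used; nothing grows with n.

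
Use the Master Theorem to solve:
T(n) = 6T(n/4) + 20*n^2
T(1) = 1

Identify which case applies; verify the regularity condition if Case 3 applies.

a=6, b=4, f(n)=20*n^2.
log_4(6) = 1.292 < 2.
f(n) = Omega(n^(1.292+epsilon)) for some epsilon > 0, so Case 3 is the candidate.
Regularity: a*f(n/b) = 6*20*(n/4)^2 = (6/16)*20*n^2 <= c*f(n) with c = 6/16 < 1. Satisfied.
Case 3: T(n) = Theta(n^2).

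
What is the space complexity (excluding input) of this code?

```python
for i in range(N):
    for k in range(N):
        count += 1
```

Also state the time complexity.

Space complexity: O(1).
Only a constant amount of auxiliary storage is used; nothing grows with n.
Time complexity: O(n^2).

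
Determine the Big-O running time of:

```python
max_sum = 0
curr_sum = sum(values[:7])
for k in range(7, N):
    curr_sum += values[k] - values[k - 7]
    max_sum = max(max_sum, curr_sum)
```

Time complexity: O(n).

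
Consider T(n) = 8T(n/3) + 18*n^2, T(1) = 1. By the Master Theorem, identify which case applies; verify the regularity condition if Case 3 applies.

a=8, b=3, f(n)=18*n^2.
log_3(8) = 1.893 < 2.
f(n) = Omega(n^(1.893+epsilon)) for some epsilon > 0, so Case 3 is the candidate.
Regularity: a*f(n/b) = 8*18*(n/3)^2 = (8/9)*18*n^2 <= c*f(n) with c = 8/9 < 1. Satisfied.
Case 3: T(n) = Theta(n^2).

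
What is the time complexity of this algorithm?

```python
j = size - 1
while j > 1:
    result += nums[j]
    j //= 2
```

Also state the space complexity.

Time complexity: O(log n).
Space complexity: O(1).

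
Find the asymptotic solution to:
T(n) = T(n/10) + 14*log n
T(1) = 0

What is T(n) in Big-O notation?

Each of the log_10(n) levels adds O(log n). T(n) = O(log^2 n).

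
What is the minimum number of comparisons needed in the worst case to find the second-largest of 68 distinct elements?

Lower bound: finding the max needs 68-1 comparisons. By the adversary weight-doubling argument, the max must personally win >= ceil(log_2(68)) = 7 comparisons; the 2nd-largest is among those 7 losers, needing 7-1 more comparisons. Total >= 68-1 + 7-1 = 73. A balanced knockout tournament achieves this.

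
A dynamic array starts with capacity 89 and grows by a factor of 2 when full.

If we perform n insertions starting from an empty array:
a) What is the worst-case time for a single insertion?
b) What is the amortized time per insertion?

(a) Worst-case single insertion: O(n) -- when the array is full at capacity c, the resize copies all c elements, and c can be Theta(n).
(b) Resizes happen at sizes 89, 178, 356, ... Total copy cost for n insertions: 89 + 178 + ... = O(n) (geometric series with ratio 1/2). Amortized cost per insertion: O(n)/n = O(1).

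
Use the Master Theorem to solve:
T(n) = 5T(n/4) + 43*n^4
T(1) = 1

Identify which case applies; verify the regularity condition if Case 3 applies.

a=5, b=4, f(n)=43*n^4.
log_4(5) = 1.161 < 4.
f(n) = Omega(n^(1.161+epsilon)) for some epsilon > 0, so Case 3 is the candidate.
Regularity: a*f(n/b) = 5*43*(n/4)^4 = (5/256)*43*n^4 <= c*f(n) with c = 5/256 < 1. Satisfied.
Case 3: T(n) = Theta(n^4).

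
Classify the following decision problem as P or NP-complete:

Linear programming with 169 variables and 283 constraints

This problem is in P: the ellipsoid and interior-point methods run in polynomial time.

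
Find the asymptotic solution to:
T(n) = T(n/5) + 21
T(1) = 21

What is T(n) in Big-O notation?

Each step divides n by 5 and adds 21. After log_5(n) steps, T(n) = O(log n).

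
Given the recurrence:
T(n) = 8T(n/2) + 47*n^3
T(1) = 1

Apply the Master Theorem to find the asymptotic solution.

a=8, b=2, f(n)=47*n^3. log_2(8) = 3. Case 2: T(n) = O(n^3 log n).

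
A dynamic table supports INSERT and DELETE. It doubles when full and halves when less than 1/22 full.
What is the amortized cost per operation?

Using potential function Phi = |2*num_items - table_size| when load > 1/2, and Phi = table_size/2 - num_items otherwise. The gap of 1/22 vs 1/2 for shrinking prevents thrashing. Both insert and delete have O(1) amortized cost.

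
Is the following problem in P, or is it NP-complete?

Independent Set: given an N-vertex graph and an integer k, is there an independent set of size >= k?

This problem is NP-complete: complement of Clique (with k part of the input).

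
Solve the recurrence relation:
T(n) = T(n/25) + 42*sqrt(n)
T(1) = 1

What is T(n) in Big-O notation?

Each level contributes sqrt(n/25^k). Geometric series with ratio 1/sqrt(25) < 1 sums to O(sqrt(n)).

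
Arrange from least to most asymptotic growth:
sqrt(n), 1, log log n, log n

Ordered by growth rate: 1 < log log n < log n < sqrt(n).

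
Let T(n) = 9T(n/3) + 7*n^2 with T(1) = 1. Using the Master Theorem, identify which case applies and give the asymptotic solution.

a=9, b=3, f(n)=7*n^2.
log_3(9) = 2, so n^(log_b(a)) = n^2.
f(n) = Theta(n^2), so Case 2 applies.
T(n) = Theta(n^2 log n).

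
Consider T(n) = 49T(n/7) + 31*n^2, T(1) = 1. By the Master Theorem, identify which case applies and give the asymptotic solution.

a=49, b=7, f(n)=31*n^2.
log_7(49) = 2, so n^(log_b(a)) = n^2.
f(n) = Theta(n^2), so Case 2 applies.
T(n) = Theta(n^2 log n).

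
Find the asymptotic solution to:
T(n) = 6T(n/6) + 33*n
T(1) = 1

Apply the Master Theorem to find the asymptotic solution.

a=6, b=6, f(n)=33*n. log_6(6) = 1. Case 2: T(n) = O(n log n).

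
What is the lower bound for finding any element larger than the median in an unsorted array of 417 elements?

To find an element larger than the median of 417 elements, we must see Omega(n) elements. Without seeing enough elements, an adversary can make any unseen element the median.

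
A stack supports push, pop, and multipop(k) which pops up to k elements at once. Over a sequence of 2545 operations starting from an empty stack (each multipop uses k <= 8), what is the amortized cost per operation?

Each element is pushed exactly once and popped at most once (whether by pop or as part of a multipop). So the total number of individual pops over the whole sequence is at most the number of pushes, which is at most 2545. Total work <= 2 * 2545, hence O(1) amortized per operation.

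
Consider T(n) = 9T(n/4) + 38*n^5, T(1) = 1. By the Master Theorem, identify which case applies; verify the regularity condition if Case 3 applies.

a=9, b=4, f(n)=38*n^5.
log_4(9) = 1.585 < 5.
f(n) = Omega(n^(1.585+epsilon)) for some epsilon > 0, so Case 3 is the candidate.
Regularity: a*f(n/b) = 9*38*(n/4)^5 = (9/1024)*38*n^5 <= c*f(n) with c = 9/1024 < 1. Satisfied.
Case 3: T(n) = Theta(n^5).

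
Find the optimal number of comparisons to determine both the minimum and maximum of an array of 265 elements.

Naive approach: 528 comparisons (264 for max + 264 for min).
Optimal: Compare elements in pairs first (floor(n/2) = 132 comparisons), then find max among winners and min among losers (132 comparisons each).
Total: ceil(3n/2) - 2 = 396 comparisons. An adversary argument shows this is also a lower bound.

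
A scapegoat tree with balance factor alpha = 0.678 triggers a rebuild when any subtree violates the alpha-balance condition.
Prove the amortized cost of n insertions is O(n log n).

Define potential Phi = c * sum of |size(left(v)) - size(right(v))| over all nodes. An insertion at depth d costs O(d) = O(log n) and increases Phi by O(log n). When a rebuild of subtree of size s occurs, it costs O(s) but reduces Phi by Omega(s). With alpha = 0.678, between rebuilds Omega(s) insertions must occur. Amortized cost per insertion: O(log n).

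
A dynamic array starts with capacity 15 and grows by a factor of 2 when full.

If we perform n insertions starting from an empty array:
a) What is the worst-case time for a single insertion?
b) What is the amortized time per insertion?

(a) Worst-case single insertion: O(n) -- when the array is full at capacity c, the resize copies all c elements, and c can be Theta(n).
(b) Resizes happen at sizes 15, 30, 60, ... Total copy cost for n insertions: 15 + 30 + ... = O(n) (geometric series with ratio 1/2). Amortized cost per insertion: O(n)/n = O(1).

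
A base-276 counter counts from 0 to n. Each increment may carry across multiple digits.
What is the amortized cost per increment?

Digit at position i changes every 276^i increments. Total digit changes over n increments: n * 276/(276-1) = O(n). Amortized: O(1).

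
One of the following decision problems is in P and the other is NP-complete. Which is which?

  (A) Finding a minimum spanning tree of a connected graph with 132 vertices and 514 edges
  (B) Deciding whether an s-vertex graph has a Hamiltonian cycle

(A) is P: Kruskal's / Prim's algorithms run in polynomial time.
(B) is NP-complete: one of Karp's 21 NP-complete problems.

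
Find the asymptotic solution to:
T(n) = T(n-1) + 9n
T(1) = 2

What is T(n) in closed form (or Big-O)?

Unrolling: T(n) = 2 + 9*(2 + 3 + ... + n) = 2 + 9*(n(n+1)/2 - 1) = O(n^2).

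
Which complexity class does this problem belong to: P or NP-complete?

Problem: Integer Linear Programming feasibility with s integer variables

This problem is NP-complete: ILP feasibility is NP-complete (LP relaxation is in P).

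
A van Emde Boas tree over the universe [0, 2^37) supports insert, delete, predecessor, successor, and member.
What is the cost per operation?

vEB recursively partitions [0, 137438953472) into sqrt(u) clusters of size sqrt(u). Each operation recurses into either one cluster or the summary, never both: T(u) = T(sqrt(u)) + O(1) => T(u) = O(log log u) = O(log 37). This is worst-case, not just amortized.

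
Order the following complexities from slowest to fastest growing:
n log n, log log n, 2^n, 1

Ordered by growth rate: 1 < log log n < n log n < 2^n.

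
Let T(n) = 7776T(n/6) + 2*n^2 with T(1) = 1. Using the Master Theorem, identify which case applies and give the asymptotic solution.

a=7776, b=6, f(n)=2*n^2.
log_6(7776) = 5 > 2.
Since f(n) = O(n^2) is polynomially smaller than n^5, Case 1 applies.
T(n) = Theta(n^5).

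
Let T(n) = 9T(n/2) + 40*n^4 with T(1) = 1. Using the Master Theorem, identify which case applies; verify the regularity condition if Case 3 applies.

a=9, b=2, f(n)=40*n^4.
log_2(9) = 3.17 < 4.
f(n) = Omega(n^(3.17+epsilon)) for some epsilon > 0, so Case 3 is the candidate.
Regularity: a*f(n/b) = 9*40*(n/2)^4 = (9/16)*40*n^4 <= c*f(n) with c = 9/16 < 1. Satisfied.
Case 3: T(n) = Theta(n^4).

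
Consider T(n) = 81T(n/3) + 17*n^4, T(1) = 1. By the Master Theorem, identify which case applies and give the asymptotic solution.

a=81, b=3, f(n)=17*n^4.
log_3(81) = 4, so n^(log_b(a)) = n^4.
f(n) = Theta(n^4), so Case 2 applies.
T(n) = Theta(n^4 log n).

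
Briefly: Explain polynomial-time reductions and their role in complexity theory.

A poly-time reduction from A to B transforms any instance of A into an instance of B in polynomial time. If A reduces to B and B is in P, then A is in P. If A is NP-hard and A reduces to B, then B is NP-hard. Reductions transfer hardness upward and tractability downward.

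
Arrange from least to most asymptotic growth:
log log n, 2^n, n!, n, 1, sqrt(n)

Ordered by growth rate: 1 < log log n < sqrt(n) < n < 2^n < n!.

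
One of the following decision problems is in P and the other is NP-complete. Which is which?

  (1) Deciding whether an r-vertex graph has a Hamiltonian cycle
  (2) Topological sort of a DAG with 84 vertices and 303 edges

(1) is NP-complete: one of Karp's 21 NP-complete problems.
(2) is P: DFS-based topological sort runs in O(V+E).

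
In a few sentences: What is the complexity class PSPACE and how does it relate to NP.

PSPACE is the class of problems solvable with polynomial space. NP is a subset of PSPACE (a poly-space machine can enumerate all certificates). PSPACE-complete problems include QBF (quantified Boolean formulas) and generalized games. It is unknown whether NP = PSPACE.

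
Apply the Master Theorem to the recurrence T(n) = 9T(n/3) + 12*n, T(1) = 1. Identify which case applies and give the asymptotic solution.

a=9, b=3, f(n)=12*n.
log_3(9) = 2 > 1.
Since f(n) = O(n^1) is polynomially smaller than n^2, Case 1 applies.
T(n) = Theta(n^2).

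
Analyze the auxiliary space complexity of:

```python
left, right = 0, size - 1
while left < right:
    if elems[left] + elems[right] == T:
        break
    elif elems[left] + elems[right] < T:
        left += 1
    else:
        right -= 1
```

Space complexity: O(1).
Only a constant amount of auxiliary storage is used; nothing grows with n.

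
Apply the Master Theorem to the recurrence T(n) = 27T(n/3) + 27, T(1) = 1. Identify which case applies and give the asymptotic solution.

a=27, b=3, f(n)=27.
log_3(27) = 3 > 0.
Since f(n) = O(n^0) is polynomially smaller than n^3, Case 1 applies.
T(n) = Theta(n^3).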